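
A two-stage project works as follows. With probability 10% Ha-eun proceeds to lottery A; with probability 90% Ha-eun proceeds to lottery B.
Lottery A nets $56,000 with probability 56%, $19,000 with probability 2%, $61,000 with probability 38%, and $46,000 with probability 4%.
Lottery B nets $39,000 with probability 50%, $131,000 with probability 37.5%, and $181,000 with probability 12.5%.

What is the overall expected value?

$87,801

EV(A) = 0.56 × 56000 + 0.02 × 19000 + 0.38 × 61000 + 0.04 × 46000 = 31360 + 380 + 23180 + 1840 = 56760
EV(B) = 0.5 × 39000 + 0.375 × 131000 + 0.125 × 181000 = 19500 + 49125 + 22625 = 91250
Overall = 0.1 × 56760 + 0.9 × 91250 = 5676 + 82125 = 87801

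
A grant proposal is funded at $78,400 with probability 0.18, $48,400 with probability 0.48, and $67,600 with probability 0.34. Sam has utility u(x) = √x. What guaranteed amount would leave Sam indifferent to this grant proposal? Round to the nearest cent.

E[u] = 0.18·√78400 + 0.48·√48400 + 0.34·√67600 = 0.18·280 + 0.48·220 + 0.34·260 = 244.4
CE = (244.4)² = 59731.36

$59,731.36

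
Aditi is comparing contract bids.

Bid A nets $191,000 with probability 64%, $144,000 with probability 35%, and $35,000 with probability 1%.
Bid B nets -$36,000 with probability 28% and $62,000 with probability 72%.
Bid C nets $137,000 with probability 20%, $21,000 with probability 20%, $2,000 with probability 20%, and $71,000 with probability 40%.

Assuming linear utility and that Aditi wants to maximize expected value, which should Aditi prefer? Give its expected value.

Bid A = 0.64 × 191000 + 0.35 × 144000 + 0.01 × 35000 = 122240 + 50400 + 350 = 172990
Bid B = 0.28 × (-36000) + 0.72 × 62000 = -10080 + 44640 = 34560
Bid C = 0.2 × 137000 + 0.2 × 21000 + 0.2 × 2000 + 0.4 × 71000 = 27400 + 4200 + 400 + 28400 = 60400

Bid A ($172,990)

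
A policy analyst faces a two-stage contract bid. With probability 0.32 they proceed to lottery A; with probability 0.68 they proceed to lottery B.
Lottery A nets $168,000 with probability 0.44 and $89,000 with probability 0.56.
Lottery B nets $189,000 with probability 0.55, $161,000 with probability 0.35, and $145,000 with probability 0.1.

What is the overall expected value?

$158,467.20

EV(A) = 0.44 × 168000 + 0.56 × 89000 = 73920 + 49840 = 123760
EV(B) = 0.55 × 189000 + 0.35 × 161000 + 0.1 × 145000 = 103950 + 56350 + 14500 = 174800
Overall = 0.32 × 123760 + 0.68 × 174800 = 39603.2 + 118864 = 158467.2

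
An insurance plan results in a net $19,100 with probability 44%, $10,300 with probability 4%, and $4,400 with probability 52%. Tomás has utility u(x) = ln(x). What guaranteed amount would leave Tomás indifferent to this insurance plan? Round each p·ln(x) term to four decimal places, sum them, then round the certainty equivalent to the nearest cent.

E[u] = 0.44·ln(19100) + 0.04·ln(10300) + 0.52·ln(4400) = 4.3373 + 0.3696 + 4.3625 = 9.0694
CE = e^9.0694 ≈ 8685.41

$8,685.41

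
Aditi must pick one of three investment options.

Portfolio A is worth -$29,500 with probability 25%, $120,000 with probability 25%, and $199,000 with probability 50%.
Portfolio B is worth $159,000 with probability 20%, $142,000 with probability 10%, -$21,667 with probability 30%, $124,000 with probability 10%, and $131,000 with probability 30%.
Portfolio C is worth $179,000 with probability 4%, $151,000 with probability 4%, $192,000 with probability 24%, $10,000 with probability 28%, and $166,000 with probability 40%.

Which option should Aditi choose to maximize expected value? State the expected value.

Portfolio A = 0.25 × (-29500) + 0.25 × 120000 + 0.5 × 199000 = -7375 + 30000 + 99500 = 122125
Portfolio B = 0.2 × 159000 + 0.1 × 142000 + 0.3 × (-21667) + 0.1 × 124000 + 0.3 × 131000 = 31800 + 14200 − 6500.1 + 12400 + 39300 = 91199.9
Portfolio C = 0.04 × 179000 + 0.04 × 151000 + 0.24 × 192000 + 0.28 × 10000 + 0.4 × 166000 = 7160 + 6040 + 46080 + 2800 + 66400 = 128480

Portfolio C ($128,480)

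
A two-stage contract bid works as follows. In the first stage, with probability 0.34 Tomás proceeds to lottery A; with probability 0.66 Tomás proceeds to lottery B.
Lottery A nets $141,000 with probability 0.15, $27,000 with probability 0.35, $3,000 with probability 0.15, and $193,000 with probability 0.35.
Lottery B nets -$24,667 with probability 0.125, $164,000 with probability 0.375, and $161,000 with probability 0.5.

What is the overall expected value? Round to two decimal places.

$125,208.97

EV(A) = 0.15 × 141000 + 0.35 × 27000 + 0.15 × 3000 + 0.35 × 193000 = 21150 + 9450 + 450 + 67550 = 98600
EV(B) = 0.125 × (-24667) + 0.375 × 164000 + 0.5 × 161000 = -3083.375 + 61500 + 80500 = 138916.625
Overall = 0.34 × 98600 + 0.66 × 138916.625 = 33524 + 91684.9725 = 125208.9725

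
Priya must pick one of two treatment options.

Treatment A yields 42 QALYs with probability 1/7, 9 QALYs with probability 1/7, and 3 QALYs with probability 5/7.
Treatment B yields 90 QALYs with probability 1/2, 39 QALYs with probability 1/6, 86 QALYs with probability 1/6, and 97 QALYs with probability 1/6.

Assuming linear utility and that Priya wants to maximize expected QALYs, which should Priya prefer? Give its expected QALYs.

Treatment A = 1/7 × 42 + 1/7 × 9 + 5/7 × 3 = 6 + 1.2857 + 2.1429 = 9.4286
Treatment B = 1/2 × 90 + 1/6 × 39 + 1/6 × 86 + 1/6 × 97 = 45 + 6.5 + 14.3333 + 16.1667 = 82

Treatment B (82 QALYs)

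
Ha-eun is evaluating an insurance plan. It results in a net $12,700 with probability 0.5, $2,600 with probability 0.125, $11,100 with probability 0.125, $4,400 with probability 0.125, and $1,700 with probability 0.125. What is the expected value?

$8,825

EV = 0.5 × 12700 + 0.125 × 2600 + 0.125 × 11100 + 0.125 × 4400 + 0.125 × 1700 = 6350 + 325 + 1387.5 + 550 + 212.5 = 8825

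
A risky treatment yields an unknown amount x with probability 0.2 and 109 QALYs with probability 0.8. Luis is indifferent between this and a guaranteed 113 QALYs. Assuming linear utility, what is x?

0.2·x + 0.8·109 = 113
0.2·x = 113 − 87.2 = 25.8
x = 25.8 / 0.2 = 129

x = 129 QALYs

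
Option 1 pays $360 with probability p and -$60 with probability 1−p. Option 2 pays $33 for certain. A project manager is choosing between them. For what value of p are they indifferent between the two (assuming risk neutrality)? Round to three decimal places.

p·360 + (1−p)·(-60) = 33
420p − 60 = 33
p = (33 + 60) / 420

p = 0.221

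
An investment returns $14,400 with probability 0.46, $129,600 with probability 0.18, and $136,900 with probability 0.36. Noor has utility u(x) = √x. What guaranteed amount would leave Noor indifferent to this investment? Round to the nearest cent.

$64,110.24

E[u] = 0.46·√14400 + 0.18·√129600 + 0.36·√136900 = 0.46·120 + 0.18·360 + 0.36·370 = 253.2
CE = (253.2)² = 64110.24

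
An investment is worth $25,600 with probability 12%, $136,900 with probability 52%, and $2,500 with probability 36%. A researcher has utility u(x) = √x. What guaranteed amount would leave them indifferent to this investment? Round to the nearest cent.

E[u] = 0.12·√25600 + 0.52·√136900 + 0.36·√2500 = 0.12·160 + 0.52·370 + 0.36·50 = 229.6
CE = (229.6)² = 52716.16

$52,716.16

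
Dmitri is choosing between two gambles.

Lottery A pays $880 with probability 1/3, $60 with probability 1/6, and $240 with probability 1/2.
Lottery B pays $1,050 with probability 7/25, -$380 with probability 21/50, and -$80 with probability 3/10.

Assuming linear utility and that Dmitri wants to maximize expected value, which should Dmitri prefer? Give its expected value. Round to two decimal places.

Lottery A = 1/3 × 880 + 1/6 × 60 + 1/2 × 240 = 293.3333 + 10 + 120 = 423.3333
Lottery B = 7/25 × 1050 + 21/50 × (-380) + 3/10 × (-80) = 294 − 159.6 − 24 = 110.4

Lottery A ($423.33)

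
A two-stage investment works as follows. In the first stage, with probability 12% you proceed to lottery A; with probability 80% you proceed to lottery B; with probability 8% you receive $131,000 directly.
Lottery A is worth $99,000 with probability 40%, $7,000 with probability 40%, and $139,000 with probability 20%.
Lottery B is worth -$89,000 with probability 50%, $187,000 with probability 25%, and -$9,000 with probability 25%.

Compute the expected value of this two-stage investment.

$18,904

EV(A) = 0.4 × 99000 + 0.4 × 7000 + 0.2 × 139000 = 39600 + 2800 + 27800 = 70200
EV(B) = 0.5 × (-89000) + 0.25 × 187000 + 0.25 × (-9000) = -44500 + 46750 − 2250 = 0
Branch C: 131000 (certain)
Overall = 0.12 × 70200 + 0.8 × 0 + 0.08 × 131000 = 8424 + 0 + 10480 = 18904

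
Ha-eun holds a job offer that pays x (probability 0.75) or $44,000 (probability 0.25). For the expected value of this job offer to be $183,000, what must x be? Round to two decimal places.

0.75·x + 0.25·44000 = 183000
0.75·x = 183000 − 11000 = 172000
x = 172000 / 0.75 = 229333.3333

x = $229,333.33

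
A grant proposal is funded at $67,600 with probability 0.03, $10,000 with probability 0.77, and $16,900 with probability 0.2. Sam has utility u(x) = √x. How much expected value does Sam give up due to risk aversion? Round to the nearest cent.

E[u] = 0.03·√67600 + 0.77·√10000 + 0.2·√16900 = 0.03·260 + 0.77·100 + 0.2·130 = 110.8
CE = (110.8)² = 12276.64
Risk premium = EV − CE = 13108 − 12276.64 = 831.36

$831.36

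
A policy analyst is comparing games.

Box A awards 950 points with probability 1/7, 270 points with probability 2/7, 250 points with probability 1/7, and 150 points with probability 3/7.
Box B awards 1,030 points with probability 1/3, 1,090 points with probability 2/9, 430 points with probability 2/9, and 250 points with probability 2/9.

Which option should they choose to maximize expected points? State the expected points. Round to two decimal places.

Box A = 1/7 × 950 + 2/7 × 270 + 1/7 × 250 + 3/7 × 150 = 135.7143 + 77.1429 + 35.7143 + 64.2857 = 312.8571
Box B = 1/3 × 1030 + 2/9 × 1090 + 2/9 × 430 + 2/9 × 250 = 343.3333 + 242.2222 + 95.5556 + 55.5556 = 736.6667

Box B (736.67 points)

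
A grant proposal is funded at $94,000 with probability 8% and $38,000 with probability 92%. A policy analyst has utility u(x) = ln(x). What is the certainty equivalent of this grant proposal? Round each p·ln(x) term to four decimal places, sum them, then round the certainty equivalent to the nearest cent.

$40,855.63

E[u] = 0.08·ln(94000) + 0.92·ln(38000) = 0.9161 + 9.7017 = 10.6178
CE = e^10.6178 ≈ 40855.63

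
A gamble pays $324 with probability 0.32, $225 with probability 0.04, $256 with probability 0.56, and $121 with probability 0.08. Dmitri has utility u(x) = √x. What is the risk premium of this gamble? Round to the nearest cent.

$3.28

E[u] = 0.32·√324 + 0.04·√225 + 0.56·√256 + 0.08·√121 = 0.32·18 + 0.04·15 + 0.56·16 + 0.08·11 = 16.2
CE = (16.2)² = 262.44
Risk premium = EV − CE = 265.72 − 262.44 = 3.28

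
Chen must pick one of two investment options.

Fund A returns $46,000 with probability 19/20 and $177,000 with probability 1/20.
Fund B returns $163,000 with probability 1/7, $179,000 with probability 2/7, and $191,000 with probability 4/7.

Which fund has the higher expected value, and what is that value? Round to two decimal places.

Fund A = 19/20 × 46000 + 1/20 × 177000 = 43700 + 8850 = 52550
Fund B = 1/7 × 163000 + 2/7 × 179000 + 4/7 × 191000 = 23285.7143 + 51142.8571 + 109142.8571 = 183571.4286

Fund B ($183,571.43)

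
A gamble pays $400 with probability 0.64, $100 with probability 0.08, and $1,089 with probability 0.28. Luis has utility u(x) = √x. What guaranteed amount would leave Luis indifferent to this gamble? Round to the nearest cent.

$521.67

E[u] = 0.64·√400 + 0.08·√100 + 0.28·√1089 = 0.64·20 + 0.08·10 + 0.28·33 = 22.84
CE = (22.84)² = 521.6656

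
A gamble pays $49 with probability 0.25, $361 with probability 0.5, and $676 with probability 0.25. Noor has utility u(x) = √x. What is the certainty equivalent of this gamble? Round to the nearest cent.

$315.06

E[u] = 0.25·√49 + 0.5·√361 + 0.25·√676 = 0.25·7 + 0.5·19 + 0.25·26 = 17.75
CE = (17.75)² = 315.0625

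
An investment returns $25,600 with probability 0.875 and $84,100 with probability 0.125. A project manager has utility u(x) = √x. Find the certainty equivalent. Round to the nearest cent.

$31,064.06

E[u] = 0.875·√25600 + 0.125·√84100 = 0.875·160 + 0.125·290 = 176.25
CE = (176.25)² = 31064.0625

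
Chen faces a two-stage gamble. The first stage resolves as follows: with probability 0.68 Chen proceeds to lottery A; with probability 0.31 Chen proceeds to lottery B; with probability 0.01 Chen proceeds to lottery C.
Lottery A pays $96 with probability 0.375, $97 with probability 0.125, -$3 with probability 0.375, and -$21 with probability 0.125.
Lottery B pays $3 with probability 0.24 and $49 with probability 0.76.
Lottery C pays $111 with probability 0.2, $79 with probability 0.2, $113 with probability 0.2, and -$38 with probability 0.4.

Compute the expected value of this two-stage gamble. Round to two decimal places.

$42.40

EV(A) = 0.375 × 96 + 0.125 × 97 + 0.375 × (-3) + 0.125 × (-21) = 36 + 12.125 − 1.125 − 2.625 = 44.375
EV(B) = 0.24 × 3 + 0.76 × 49 = 0.72 + 37.24 = 37.96
EV(C) = 0.2 × 111 + 0.2 × 79 + 0.2 × 113 + 0.4 × (-38) = 22.2 + 15.8 + 22.6 − 15.2 = 45.4
Overall = 0.68 × 44.375 + 0.31 × 37.96 + 0.01 × 45.4 = 30.175 + 11.7676 + 0.454 = 42.3966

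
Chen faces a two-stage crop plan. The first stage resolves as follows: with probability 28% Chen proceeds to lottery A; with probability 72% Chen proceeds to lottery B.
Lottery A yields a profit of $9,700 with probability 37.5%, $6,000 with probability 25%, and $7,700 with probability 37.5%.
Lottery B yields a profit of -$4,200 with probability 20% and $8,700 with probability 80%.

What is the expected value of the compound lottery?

$6,653.40

EV(A) = 0.375 × 9700 + 0.25 × 6000 + 0.375 × 7700 = 3637.5 + 1500 + 2887.5 = 8025
EV(B) = 0.2 × (-4200) + 0.8 × 8700 = -840 + 6960 = 6120
Overall = 0.28 × 8025 + 0.72 × 6120 = 2247 + 4406.4 = 6653.4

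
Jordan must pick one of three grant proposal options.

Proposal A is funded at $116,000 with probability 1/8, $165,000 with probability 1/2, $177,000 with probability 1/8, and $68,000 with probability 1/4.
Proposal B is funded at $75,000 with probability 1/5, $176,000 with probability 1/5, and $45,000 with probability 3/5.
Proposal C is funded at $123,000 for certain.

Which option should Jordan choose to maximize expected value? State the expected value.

Proposal A = 1/8 × 116000 + 1/2 × 165000 + 1/8 × 177000 + 1/4 × 68000 = 14500 + 82500 + 22125 + 17000 = 136125
Proposal B = 1/5 × 75000 + 1/5 × 176000 + 3/5 × 45000 = 15000 + 35200 + 27000 = 77200
Proposal C: 123000 (certain)

Proposal A ($136,125)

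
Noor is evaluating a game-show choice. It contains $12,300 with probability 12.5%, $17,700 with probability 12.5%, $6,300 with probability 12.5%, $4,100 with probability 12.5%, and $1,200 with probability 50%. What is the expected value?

$5,650

EV = 0.125 × 12300 + 0.125 × 17700 + 0.125 × 6300 + 0.125 × 4100 + 0.5 × 1200 = 1537.5 + 2212.5 + 787.5 + 512.5 + 600 = 5650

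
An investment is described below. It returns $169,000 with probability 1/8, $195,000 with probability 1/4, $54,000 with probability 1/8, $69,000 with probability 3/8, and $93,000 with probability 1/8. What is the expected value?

EV = 1/8 × 169000 + 1/4 × 195000 + 1/8 × 54000 + 3/8 × 69000 + 1/8 × 93000 = 21125 + 48750 + 6750 + 25875 + 11625 = 114125

$114,125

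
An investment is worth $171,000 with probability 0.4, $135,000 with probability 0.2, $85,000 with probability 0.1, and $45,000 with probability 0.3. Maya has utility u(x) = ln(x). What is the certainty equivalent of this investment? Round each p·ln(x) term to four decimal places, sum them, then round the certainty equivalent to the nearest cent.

$101,895.19

E[u] = 0.4·ln(171000) + 0.2·ln(135000) + 0.1·ln(85000) + 0.3·ln(45000) = 4.8198 + 2.3626 + 1.1350 + 3.2143 = 11.5317
CE = e^11.5317 ≈ 101895.19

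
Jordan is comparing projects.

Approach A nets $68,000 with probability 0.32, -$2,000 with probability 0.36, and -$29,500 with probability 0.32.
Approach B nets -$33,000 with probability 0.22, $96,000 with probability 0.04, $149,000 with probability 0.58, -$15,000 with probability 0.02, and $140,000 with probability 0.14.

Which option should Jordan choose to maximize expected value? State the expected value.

Approach A = 0.32 × 68000 + 0.36 × (-2000) + 0.32 × (-29500) = 21760 − 720 − 9440 = 11600
Approach B = 0.22 × (-33000) + 0.04 × 96000 + 0.58 × 149000 + 0.02 × (-15000) + 0.14 × 140000 = -7260 + 3840 + 86420 − 300 + 19600 = 102300

Approach B ($102,300)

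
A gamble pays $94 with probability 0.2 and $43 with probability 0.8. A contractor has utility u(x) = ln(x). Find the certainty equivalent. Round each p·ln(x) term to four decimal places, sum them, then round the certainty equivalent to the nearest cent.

$50.28

E[u] = 0.2·ln(94) + 0.8·ln(43) = 0.9087 + 3.0090 = 3.9177
CE = e^3.9177 ≈ 50.28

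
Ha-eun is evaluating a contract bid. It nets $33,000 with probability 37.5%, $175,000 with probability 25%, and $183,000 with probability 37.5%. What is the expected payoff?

EV = 0.375 × 33000 + 0.25 × 175000 + 0.375 × 183000 = 12375 + 43750 + 68625 = 124750

$124,750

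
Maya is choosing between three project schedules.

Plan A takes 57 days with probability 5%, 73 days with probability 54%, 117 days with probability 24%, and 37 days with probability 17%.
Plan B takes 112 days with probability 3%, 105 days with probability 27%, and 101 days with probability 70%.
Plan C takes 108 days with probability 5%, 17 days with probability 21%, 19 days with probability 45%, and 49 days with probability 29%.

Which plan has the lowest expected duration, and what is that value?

Plan A = 0.05 × 57 + 0.54 × 73 + 0.24 × 117 + 0.17 × 37 = 2.85 + 39.42 + 28.08 + 6.29 = 76.64
Plan B = 0.03 × 112 + 0.27 × 105 + 0.7 × 101 = 3.36 + 28.35 + 70.7 = 102.41
Plan C = 0.05 × 108 + 0.21 × 17 + 0.45 × 19 + 0.29 × 49 = 5.4 + 3.57 + 8.55 + 14.21 = 31.73

Plan C (31.73 days)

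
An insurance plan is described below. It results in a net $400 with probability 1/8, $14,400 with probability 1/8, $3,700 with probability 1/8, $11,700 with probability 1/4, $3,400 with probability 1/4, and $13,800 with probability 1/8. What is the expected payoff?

EV = 1/8 × 400 + 1/8 × 14400 + 1/8 × 3700 + 1/4 × 11700 + 1/4 × 3400 + 1/8 × 13800 = 50 + 1800 + 462.5 + 2925 + 850 + 1725 = 7812.5

$7,812.50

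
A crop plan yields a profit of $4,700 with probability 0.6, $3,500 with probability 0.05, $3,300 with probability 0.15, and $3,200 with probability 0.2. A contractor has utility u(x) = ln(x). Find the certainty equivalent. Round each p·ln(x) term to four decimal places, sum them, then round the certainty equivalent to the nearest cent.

$4,067.16

E[u] = 0.6·ln(4700) + 0.05·ln(3500) + 0.15·ln(3300) + 0.2·ln(3200) = 5.0732 + 0.4080 + 1.2153 + 1.6142 = 8.3107
CE = e^8.3107 ≈ 4067.16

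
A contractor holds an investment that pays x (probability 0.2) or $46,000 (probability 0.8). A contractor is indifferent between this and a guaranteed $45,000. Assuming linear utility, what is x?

x = $41,000

0.2·x + 0.8·46000 = 45000
0.2·x = 45000 − 36800 = 8200
x = 8200 / 0.2 = 41000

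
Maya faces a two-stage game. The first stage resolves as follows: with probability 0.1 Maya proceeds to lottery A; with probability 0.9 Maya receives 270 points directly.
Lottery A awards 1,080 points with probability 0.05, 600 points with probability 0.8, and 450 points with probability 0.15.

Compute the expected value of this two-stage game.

EV(A) = 0.05 × 1080 + 0.8 × 600 + 0.15 × 450 = 54 + 480 + 67.5 = 601.5
Branch B: 270 (certain)
Overall = 0.1 × 601.5 + 0.9 × 270 = 60.15 + 243 = 303.15

303.15 points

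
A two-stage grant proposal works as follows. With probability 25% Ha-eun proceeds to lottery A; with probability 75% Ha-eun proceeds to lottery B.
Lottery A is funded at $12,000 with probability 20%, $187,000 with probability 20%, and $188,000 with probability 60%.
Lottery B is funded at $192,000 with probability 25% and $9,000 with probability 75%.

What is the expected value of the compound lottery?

EV(A) = 0.2 × 12000 + 0.2 × 187000 + 0.6 × 188000 = 2400 + 37400 + 112800 = 152600
EV(B) = 0.25 × 192000 + 0.75 × 9000 = 48000 + 6750 = 54750
Overall = 0.25 × 152600 + 0.75 × 54750 = 38150 + 41062.5 = 79212.5

$79,212.50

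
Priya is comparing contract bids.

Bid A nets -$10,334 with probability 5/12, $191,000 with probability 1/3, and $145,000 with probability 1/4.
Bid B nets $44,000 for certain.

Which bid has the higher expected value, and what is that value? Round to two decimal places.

Bid A ($95,610.83)

Bid A = 5/12 × (-10334) + 1/3 × 191000 + 1/4 × 145000 = -4305.8333 + 63666.6667 + 36250 = 95610.8333
Bid B: 44000 (certain)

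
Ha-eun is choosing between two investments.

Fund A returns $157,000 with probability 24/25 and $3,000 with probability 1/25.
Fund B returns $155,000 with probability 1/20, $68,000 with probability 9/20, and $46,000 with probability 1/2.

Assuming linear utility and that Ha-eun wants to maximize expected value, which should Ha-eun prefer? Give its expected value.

Fund A ($150,840)

Fund A = 24/25 × 157000 + 1/25 × 3000 = 150720 + 120 = 150840
Fund B = 1/20 × 155000 + 9/20 × 68000 + 1/2 × 46000 = 7750 + 30600 + 23000 = 61350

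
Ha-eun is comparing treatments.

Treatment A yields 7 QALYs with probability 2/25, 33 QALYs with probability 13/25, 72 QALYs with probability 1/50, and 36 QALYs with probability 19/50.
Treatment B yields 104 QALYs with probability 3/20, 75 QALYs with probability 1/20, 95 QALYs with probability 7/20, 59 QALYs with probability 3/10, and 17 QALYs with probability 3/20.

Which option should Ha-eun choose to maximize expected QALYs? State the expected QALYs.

Treatment A = 2/25 × 7 + 13/25 × 33 + 1/50 × 72 + 19/50 × 36 = 0.56 + 17.16 + 1.44 + 13.68 = 32.84
Treatment B = 3/20 × 104 + 1/20 × 75 + 7/20 × 95 + 3/10 × 59 + 3/20 × 17 = 15.6 + 3.75 + 33.25 + 17.7 + 2.55 = 72.85

Treatment B (72.85 QALYs)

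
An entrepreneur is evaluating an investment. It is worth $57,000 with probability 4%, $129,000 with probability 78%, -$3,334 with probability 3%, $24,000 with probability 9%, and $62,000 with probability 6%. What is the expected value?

$108,679.98

EV = 0.04 × 57000 + 0.78 × 129000 + 0.03 × (-3334) + 0.09 × 24000 + 0.06 × 62000 = 2280 + 100620 − 100.02 + 2160 + 3720 = 108679.98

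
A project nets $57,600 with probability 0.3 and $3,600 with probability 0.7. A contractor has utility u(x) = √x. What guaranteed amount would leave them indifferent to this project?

$12,996

E[u] = 0.3·√57600 + 0.7·√3600 = 0.3·240 + 0.7·60 = 114
CE = (114)² = 12996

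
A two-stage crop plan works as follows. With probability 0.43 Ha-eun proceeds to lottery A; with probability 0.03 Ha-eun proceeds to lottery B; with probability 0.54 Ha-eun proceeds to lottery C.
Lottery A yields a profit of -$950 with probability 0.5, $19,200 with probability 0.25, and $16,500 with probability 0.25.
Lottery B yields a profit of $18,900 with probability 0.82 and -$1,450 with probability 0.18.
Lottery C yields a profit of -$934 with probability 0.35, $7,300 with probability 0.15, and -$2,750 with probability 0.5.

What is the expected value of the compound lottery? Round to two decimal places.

$3,762.88

EV(A) = 0.5 × (-950) + 0.25 × 19200 + 0.25 × 16500 = -475 + 4800 + 4125 = 8450
EV(B) = 0.82 × 18900 + 0.18 × (-1450) = 15498 − 261 = 15237
EV(C) = 0.35 × (-934) + 0.15 × 7300 + 0.5 × (-2750) = -326.9 + 1095 − 1375 = -606.9
Overall = 0.43 × 8450 + 0.03 × 15237 + 0.54 × (-606.9) = 3633.5 + 457.11 − 327.726 = 3762.884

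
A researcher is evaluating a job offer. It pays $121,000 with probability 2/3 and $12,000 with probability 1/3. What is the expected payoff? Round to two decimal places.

EV = 2/3 × 121000 + 1/3 × 12000 = 80666.6667 + 4000 = 84666.6667

$84,666.67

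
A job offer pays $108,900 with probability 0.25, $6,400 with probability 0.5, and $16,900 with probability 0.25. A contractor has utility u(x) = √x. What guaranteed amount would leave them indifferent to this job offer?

$24,025

E[u] = 0.25·√108900 + 0.5·√6400 + 0.25·√16900 = 0.25·330 + 0.5·80 + 0.25·130 = 155
CE = (155)² = 24025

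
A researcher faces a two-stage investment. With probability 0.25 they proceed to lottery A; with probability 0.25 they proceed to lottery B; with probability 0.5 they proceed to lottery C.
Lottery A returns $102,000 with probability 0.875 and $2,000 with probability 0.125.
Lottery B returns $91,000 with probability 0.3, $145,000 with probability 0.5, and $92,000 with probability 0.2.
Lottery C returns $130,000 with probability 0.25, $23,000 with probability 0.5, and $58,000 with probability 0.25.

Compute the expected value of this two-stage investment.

$81,175

EV(A) = 0.875 × 102000 + 0.125 × 2000 = 89250 + 250 = 89500
EV(B) = 0.3 × 91000 + 0.5 × 145000 + 0.2 × 92000 = 27300 + 72500 + 18400 = 118200
EV(C) = 0.25 × 130000 + 0.5 × 23000 + 0.25 × 58000 = 32500 + 11500 + 14500 = 58500
Overall = 0.25 × 89500 + 0.25 × 118200 + 0.5 × 58500 = 22375 + 29550 + 29250 = 81175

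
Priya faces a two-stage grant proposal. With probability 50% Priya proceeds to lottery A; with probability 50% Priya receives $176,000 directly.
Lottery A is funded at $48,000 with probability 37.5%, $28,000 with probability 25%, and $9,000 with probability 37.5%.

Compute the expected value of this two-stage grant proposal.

$102,187.50

EV(A) = 0.375 × 48000 + 0.25 × 28000 + 0.375 × 9000 = 18000 + 7000 + 3375 = 28375
Branch B: 176000 (certain)
Overall = 0.5 × 28375 + 0.5 × 176000 = 14187.5 + 88000 = 102187.5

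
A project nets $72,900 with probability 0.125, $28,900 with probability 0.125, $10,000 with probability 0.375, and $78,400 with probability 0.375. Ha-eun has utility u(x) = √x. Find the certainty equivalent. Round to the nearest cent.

$39,006.25

E[u] = 0.125·√72900 + 0.125·√28900 + 0.375·√10000 + 0.375·√78400 = 0.125·270 + 0.125·170 + 0.375·100 + 0.375·280 = 197.5
CE = (197.5)² = 39006.25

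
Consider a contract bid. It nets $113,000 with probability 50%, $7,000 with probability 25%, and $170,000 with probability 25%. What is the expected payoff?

$100,750

EV = 0.5 × 113000 + 0.25 × 7000 + 0.25 × 170000 = 56500 + 1750 + 42500 = 100750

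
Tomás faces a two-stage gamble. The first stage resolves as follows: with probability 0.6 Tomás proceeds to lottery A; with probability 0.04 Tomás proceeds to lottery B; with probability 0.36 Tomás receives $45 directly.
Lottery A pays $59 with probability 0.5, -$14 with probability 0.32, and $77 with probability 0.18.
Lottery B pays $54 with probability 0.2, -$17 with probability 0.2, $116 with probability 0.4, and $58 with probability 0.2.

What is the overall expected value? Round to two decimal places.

EV(A) = 0.5 × 59 + 0.32 × (-14) + 0.18 × 77 = 29.5 − 4.48 + 13.86 = 38.88
EV(B) = 0.2 × 54 + 0.2 × (-17) + 0.4 × 116 + 0.2 × 58 = 10.8 − 3.4 + 46.4 + 11.6 = 65.4
Branch C: 45 (certain)
Overall = 0.6 × 38.88 + 0.04 × 65.4 + 0.36 × 45 = 23.328 + 2.616 + 16.2 = 42.144

$42.14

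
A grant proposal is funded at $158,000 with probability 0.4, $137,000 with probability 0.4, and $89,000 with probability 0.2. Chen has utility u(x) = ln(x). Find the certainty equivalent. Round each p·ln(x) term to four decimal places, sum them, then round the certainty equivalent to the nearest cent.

E[u] = 0.4·ln(158000) + 0.4·ln(137000) + 0.2·ln(89000) = 4.7881 + 4.7311 + 2.2793 = 11.7985
CE = e^11.7985 ≈ 133052.62

$133,052.62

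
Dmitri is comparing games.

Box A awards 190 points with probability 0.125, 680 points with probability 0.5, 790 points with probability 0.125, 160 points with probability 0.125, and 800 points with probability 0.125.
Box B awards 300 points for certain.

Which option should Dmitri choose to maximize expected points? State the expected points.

Box A = 0.125 × 190 + 0.5 × 680 + 0.125 × 790 + 0.125 × 160 + 0.125 × 800 = 23.75 + 340 + 98.75 + 20 + 100 = 582.5
Box B: 300 (certain)

Box A (582.5 points)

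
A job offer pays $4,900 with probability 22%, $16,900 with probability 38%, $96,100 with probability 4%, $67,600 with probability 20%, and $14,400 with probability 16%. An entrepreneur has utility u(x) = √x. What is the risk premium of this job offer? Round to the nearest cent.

$5,145.44

E[u] = 0.22·√4900 + 0.38·√16900 + 0.04·√96100 + 0.2·√67600 + 0.16·√14400 = 0.22·70 + 0.38·130 + 0.04·310 + 0.2·260 + 0.16·120 = 148.4
CE = (148.4)² = 22022.56
Risk premium = EV − CE = 27168 − 22022.56 = 5145.44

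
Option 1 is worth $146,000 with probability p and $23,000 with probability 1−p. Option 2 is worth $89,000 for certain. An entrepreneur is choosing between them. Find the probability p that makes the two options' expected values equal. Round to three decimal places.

p·146000 + (1−p)·23000 = 89000
123000p + 23000 = 89000
p = (89000 − 23000) / 123000

p = 0.537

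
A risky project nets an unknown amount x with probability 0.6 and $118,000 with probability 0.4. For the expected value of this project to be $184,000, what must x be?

x = $228,000

0.6·x + 0.4·118000 = 184000
0.6·x = 184000 − 47200 = 136800
x = 136800 / 0.6 = 228000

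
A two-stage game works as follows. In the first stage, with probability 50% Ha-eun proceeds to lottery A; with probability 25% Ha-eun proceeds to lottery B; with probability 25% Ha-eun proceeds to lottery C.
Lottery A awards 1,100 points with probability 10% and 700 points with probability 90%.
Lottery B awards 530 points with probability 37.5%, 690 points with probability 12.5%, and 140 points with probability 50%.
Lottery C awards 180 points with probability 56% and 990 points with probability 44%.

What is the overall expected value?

592.85 points

EV(A) = 0.1 × 1100 + 0.9 × 700 = 110 + 630 = 740
EV(B) = 0.375 × 530 + 0.125 × 690 + 0.5 × 140 = 198.75 + 86.25 + 70 = 355
EV(C) = 0.56 × 180 + 0.44 × 990 = 100.8 + 435.6 = 536.4
Overall = 0.5 × 740 + 0.25 × 355 + 0.25 × 536.4 = 370 + 88.75 + 134.1 = 592.85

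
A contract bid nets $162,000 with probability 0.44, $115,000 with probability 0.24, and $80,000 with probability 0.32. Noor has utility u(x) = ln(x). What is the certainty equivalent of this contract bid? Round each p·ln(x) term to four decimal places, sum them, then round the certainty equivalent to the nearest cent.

$119,050.14

E[u] = 0.44·ln(162000) + 0.24·ln(115000) + 0.32·ln(80000) = 5.2780 + 2.7966 + 3.6127 = 11.6873
CE = e^11.6873 ≈ 119050.14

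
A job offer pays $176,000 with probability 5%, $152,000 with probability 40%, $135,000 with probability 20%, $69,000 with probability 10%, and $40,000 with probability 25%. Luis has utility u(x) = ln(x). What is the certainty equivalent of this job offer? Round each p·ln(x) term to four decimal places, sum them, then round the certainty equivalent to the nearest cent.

E[u] = 0.05·ln(176000) + 0.4·ln(152000) + 0.2·ln(135000) + 0.1·ln(69000) + 0.25·ln(40000) = 0.6039 + 4.7727 + 2.3626 + 1.1142 + 2.6492 = 11.5026
CE = e^11.5026 ≈ 98972.77

$98,972.77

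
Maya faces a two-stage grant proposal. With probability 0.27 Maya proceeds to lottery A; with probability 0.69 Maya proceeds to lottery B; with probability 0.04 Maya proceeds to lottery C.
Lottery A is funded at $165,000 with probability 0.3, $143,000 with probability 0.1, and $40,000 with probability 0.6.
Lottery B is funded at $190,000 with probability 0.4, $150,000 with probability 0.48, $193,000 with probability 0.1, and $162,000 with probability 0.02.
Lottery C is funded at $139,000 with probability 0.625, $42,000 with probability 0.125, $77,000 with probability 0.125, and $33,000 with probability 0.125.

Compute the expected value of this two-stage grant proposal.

EV(A) = 0.3 × 165000 + 0.1 × 143000 + 0.6 × 40000 = 49500 + 14300 + 24000 = 87800
EV(B) = 0.4 × 190000 + 0.48 × 150000 + 0.1 × 193000 + 0.02 × 162000 = 76000 + 72000 + 19300 + 3240 = 170540
EV(C) = 0.625 × 139000 + 0.125 × 42000 + 0.125 × 77000 + 0.125 × 33000 = 86875 + 5250 + 9625 + 4125 = 105875
Overall = 0.27 × 87800 + 0.69 × 170540 + 0.04 × 105875 = 23706 + 117672.6 + 4235 = 145613.6

$145,613.60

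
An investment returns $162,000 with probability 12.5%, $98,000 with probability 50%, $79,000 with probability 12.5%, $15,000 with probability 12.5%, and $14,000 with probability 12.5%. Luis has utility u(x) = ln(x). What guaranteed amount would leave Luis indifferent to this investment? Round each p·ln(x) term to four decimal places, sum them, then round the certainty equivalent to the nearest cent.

E[u] = 0.125·ln(162000) + 0.5·ln(98000) + 0.125·ln(79000) + 0.125·ln(15000) + 0.125·ln(14000) = 1.4994 + 5.7464 + 1.4097 + 1.2020 + 1.1934 = 11.0509
CE = e^11.0509 ≈ 63000.63

$63,000.63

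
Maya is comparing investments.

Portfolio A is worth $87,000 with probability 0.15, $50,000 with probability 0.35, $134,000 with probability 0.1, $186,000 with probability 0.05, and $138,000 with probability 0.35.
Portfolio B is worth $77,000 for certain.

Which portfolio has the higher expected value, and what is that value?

Portfolio A ($101,550)

Portfolio A = 0.15 × 87000 + 0.35 × 50000 + 0.1 × 134000 + 0.05 × 186000 + 0.35 × 138000 = 13050 + 17500 + 13400 + 9300 + 48300 = 101550
Portfolio B: 77000 (certain)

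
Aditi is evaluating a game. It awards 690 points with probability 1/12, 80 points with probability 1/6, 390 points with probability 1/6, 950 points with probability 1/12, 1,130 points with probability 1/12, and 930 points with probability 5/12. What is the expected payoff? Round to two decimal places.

696.67 points

EV = 1/12 × 690 + 1/6 × 80 + 1/6 × 390 + 1/12 × 950 + 1/12 × 1130 + 5/12 × 930 = 57.5 + 13.3333 + 65 + 79.1667 + 94.1667 + 387.5 = 696.6667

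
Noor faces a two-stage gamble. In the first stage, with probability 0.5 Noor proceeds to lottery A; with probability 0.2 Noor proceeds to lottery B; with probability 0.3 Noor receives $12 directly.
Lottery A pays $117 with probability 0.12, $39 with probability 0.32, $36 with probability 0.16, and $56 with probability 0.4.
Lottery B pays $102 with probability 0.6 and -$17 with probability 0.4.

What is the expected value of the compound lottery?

$41.82

EV(A) = 0.12 × 117 + 0.32 × 39 + 0.16 × 36 + 0.4 × 56 = 14.04 + 12.48 + 5.76 + 22.4 = 54.68
EV(B) = 0.6 × 102 + 0.4 × (-17) = 61.2 − 6.8 = 54.4
Branch C: 12 (certain)
Overall = 0.5 × 54.68 + 0.2 × 54.4 + 0.3 × 12 = 27.34 + 10.88 + 3.6 = 41.82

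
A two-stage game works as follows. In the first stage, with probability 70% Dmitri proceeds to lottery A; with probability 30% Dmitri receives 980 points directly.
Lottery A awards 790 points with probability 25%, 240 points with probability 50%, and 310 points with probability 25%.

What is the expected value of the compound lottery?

570.5 points

EV(A) = 0.25 × 790 + 0.5 × 240 + 0.25 × 310 = 197.5 + 120 + 77.5 = 395
Branch B: 980 (certain)
Overall = 0.7 × 395 + 0.3 × 980 = 276.5 + 294 = 570.5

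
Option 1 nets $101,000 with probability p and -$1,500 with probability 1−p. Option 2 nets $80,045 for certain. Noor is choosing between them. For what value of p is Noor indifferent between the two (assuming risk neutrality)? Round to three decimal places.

p·101000 + (1−p)·(-1500) = 80045
102500p − 1500 = 80045
p = (80045 + 1500) / 102500

p = 0.796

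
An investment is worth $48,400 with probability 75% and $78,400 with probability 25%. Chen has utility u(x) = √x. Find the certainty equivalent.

$55,225

E[u] = 0.75·√48400 + 0.25·√78400 = 0.75·220 + 0.25·280 = 235
CE = (235)² = 55225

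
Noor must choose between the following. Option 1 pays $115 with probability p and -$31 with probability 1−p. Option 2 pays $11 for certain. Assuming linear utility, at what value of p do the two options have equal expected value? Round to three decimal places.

p·115 + (1−p)·(-31) = 11
146p − 31 = 11
p = (11 + 31) / 146

p = 0.288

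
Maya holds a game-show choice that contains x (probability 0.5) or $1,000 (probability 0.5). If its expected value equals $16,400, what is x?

0.5·x + 0.5·1000 = 16400
0.5·x = 16400 − 500 = 15900
x = 15900 / 0.5 = 31800

x = $31,800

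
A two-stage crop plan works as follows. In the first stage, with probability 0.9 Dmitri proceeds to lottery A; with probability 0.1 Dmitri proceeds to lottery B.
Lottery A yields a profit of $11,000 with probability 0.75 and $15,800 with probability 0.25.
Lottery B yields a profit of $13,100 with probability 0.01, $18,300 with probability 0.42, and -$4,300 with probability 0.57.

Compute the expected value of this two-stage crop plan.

$11,516.60

EV(A) = 0.75 × 11000 + 0.25 × 15800 = 8250 + 3950 = 12200
EV(B) = 0.01 × 13100 + 0.42 × 18300 + 0.57 × (-4300) = 131 + 7686 − 2451 = 5366
Overall = 0.9 × 12200 + 0.1 × 5366 = 10980 + 536.6 = 11516.6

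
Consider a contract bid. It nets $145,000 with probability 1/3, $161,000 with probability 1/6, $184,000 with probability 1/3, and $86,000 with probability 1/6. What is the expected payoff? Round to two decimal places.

EV = 1/3 × 145000 + 1/6 × 161000 + 1/3 × 184000 + 1/6 × 86000 = 48333.3333 + 26833.3333 + 61333.3333 + 14333.3333 = 150833.3333

$150,833.33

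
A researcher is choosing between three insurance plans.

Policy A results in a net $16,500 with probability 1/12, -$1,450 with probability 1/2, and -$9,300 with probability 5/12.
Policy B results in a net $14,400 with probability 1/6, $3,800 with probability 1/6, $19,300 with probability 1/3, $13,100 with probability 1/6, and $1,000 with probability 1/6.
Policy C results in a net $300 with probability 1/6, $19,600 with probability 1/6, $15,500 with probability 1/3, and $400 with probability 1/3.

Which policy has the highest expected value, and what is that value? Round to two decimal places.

Policy B ($11,816.67)

Policy A = 1/12 × 16500 + 1/2 × (-1450) + 5/12 × (-9300) = 1375 − 725 − 3875 = -3225
Policy B = 1/6 × 14400 + 1/6 × 3800 + 1/3 × 19300 + 1/6 × 13100 + 1/6 × 1000 = 2400 + 633.3333 + 6433.3333 + 2183.3333 + 166.6667 = 11816.6667
Policy C = 1/6 × 300 + 1/6 × 19600 + 1/3 × 15500 + 1/3 × 400 = 50 + 3266.6667 + 5166.6667 + 133.3333 = 8616.6667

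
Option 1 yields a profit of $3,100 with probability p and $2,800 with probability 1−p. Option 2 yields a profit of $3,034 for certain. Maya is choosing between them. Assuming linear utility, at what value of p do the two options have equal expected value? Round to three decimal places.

p·3100 + (1−p)·2800 = 3034
300p + 2800 = 3034
p = (3034 − 2800) / 300

p = 0.780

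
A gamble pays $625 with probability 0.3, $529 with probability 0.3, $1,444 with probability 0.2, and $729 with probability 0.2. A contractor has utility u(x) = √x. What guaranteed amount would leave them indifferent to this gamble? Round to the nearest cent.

E[u] = 0.3·√625 + 0.3·√529 + 0.2·√1444 + 0.2·√729 = 0.3·25 + 0.3·23 + 0.2·38 + 0.2·27 = 27.4
CE = (27.4)² = 750.76

$750.76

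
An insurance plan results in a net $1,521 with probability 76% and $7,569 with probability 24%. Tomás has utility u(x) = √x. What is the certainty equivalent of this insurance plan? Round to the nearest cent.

$2,552.27

E[u] = 0.76·√1521 + 0.24·√7569 = 0.76·39 + 0.24·87 = 50.52
CE = (50.52)² = 2552.2704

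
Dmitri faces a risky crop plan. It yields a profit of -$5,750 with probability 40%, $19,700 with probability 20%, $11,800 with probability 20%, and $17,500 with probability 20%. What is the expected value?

EV = 0.4 × (-5750) + 0.2 × 19700 + 0.2 × 11800 + 0.2 × 17500 = -2300 + 3940 + 2360 + 3500 = 7500

$7,500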